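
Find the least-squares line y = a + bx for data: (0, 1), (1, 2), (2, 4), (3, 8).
a = 3/10, b = 23/10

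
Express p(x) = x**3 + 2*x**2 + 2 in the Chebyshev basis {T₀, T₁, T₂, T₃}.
(3)T₀ + (3/4)T₁ + T₂ + (1/4)T₃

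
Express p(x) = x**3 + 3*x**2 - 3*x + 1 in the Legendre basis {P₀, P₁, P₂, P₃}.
(2)P₀ + (-12/5)P₁ + (2)P₂ + (2/5)P₃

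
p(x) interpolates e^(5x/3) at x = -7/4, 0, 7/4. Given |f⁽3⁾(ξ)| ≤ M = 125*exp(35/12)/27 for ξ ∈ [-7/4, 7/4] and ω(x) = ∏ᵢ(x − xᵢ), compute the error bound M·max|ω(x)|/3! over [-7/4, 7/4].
42875*sqrt(3)*exp(35/12)/46656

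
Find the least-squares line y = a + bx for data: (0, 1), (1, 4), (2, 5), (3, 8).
a = 6/5, b = 11/5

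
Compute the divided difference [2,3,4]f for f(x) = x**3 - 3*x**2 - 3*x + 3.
6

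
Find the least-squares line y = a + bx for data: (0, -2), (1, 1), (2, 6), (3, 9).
a = -11/5, b = 19/5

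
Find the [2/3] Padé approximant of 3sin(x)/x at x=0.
(3 - 7*x**2/20)/(x**2/20 + 1)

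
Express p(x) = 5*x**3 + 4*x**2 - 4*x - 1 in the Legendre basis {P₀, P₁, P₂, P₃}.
(1/3)P₀ - P₁ + (8/3)P₂ + (2)P₃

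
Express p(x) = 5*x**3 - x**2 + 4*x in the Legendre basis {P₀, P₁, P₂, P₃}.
(-1/3)P₀ + (7)P₁ + (-2/3)P₂ + (2)P₃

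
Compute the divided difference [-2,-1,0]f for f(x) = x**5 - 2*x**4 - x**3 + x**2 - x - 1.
-25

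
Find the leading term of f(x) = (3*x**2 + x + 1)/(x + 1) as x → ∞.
3*x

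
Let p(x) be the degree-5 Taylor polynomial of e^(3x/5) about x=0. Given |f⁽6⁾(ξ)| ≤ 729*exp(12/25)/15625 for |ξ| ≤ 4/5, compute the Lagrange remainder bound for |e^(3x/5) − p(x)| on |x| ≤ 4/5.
20736*exp(12/25)/1220703125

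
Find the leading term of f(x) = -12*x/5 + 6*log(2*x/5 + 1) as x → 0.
-12*x**2/25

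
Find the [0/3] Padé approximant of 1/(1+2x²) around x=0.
1/(2*x**2 + 1)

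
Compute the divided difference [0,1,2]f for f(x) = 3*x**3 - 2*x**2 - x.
7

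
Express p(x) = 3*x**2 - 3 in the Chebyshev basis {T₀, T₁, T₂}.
(-3/2)T₀ + (3/2)T₂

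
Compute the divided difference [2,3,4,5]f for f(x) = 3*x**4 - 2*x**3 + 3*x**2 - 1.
40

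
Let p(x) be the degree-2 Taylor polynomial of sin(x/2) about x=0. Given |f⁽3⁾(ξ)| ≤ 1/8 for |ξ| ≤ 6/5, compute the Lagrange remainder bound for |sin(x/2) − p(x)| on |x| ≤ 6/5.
9/250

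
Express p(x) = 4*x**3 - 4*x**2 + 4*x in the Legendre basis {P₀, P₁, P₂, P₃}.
(-4/3)P₀ + (32/5)P₁ + (-8/3)P₂ + (8/5)P₃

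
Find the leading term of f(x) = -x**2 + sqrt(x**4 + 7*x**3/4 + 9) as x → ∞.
7*x/8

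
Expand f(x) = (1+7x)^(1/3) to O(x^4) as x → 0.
1 + 7*x/3 - 49*x**2/9 + 1715*x**3/81 + O(x**4)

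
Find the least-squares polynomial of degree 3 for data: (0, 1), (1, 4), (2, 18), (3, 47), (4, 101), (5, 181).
22/21 + (-61/126)x + (205/84)x² + (35/36)x³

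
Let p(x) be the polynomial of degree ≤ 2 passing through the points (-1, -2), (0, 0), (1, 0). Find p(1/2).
1/4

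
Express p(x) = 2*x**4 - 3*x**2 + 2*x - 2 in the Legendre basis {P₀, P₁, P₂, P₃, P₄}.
(-13/5)P₀ + (2)P₁ + (-6/7)P₂ + (16/35)P₄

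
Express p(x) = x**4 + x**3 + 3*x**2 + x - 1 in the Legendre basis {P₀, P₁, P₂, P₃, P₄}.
(1/5)P₀ + (8/5)P₁ + (18/7)P₂ + (2/5)P₃ + (8/35)P₄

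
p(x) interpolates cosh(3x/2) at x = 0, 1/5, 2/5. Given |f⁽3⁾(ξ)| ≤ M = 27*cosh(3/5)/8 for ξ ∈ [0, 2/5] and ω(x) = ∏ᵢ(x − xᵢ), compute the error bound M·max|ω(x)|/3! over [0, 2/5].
sqrt(3)*cosh(3/5)/1000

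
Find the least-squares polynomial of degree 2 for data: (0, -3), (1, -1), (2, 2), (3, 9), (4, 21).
-18/7 + (-37/35)x + (12/7)x²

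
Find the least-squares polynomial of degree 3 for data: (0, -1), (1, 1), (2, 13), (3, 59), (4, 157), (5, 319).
-4/7 + (-9/14)x + (-29/14)x² + (3)x³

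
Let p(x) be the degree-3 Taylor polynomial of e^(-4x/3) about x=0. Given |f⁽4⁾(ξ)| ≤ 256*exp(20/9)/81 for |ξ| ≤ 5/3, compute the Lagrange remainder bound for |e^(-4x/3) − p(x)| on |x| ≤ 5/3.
20000*exp(20/9)/19683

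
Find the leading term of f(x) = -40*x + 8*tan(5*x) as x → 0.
1000*x**3/3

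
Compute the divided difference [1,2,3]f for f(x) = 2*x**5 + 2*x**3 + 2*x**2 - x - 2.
194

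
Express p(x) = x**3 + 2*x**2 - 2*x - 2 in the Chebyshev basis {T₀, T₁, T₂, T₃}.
-T₀ + (-5/4)T₁ + T₂ + (1/4)T₃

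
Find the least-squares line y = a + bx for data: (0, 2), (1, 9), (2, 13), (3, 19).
a = 5/2, b = 11/2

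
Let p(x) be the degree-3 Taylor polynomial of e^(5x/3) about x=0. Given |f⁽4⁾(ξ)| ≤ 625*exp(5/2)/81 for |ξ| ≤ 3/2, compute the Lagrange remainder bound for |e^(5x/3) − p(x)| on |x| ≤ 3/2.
625*exp(5/2)/384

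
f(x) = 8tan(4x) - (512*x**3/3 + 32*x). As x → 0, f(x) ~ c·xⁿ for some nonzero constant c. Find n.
5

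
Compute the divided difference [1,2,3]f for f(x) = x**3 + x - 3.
6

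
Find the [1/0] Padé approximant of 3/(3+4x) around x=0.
1 - 4*x/3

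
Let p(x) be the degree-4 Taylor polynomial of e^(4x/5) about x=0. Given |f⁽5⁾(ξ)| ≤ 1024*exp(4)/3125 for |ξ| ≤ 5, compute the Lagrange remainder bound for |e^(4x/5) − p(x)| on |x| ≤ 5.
128*exp(4)/15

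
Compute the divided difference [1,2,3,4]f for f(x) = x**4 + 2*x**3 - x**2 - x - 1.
12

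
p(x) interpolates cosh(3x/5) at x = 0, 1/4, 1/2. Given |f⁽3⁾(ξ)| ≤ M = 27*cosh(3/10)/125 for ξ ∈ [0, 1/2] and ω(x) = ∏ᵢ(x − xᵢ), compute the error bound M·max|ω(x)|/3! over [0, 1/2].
sqrt(3)*cosh(3/10)/8000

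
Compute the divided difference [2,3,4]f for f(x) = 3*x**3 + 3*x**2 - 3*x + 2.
30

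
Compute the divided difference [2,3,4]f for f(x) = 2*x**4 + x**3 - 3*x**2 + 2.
116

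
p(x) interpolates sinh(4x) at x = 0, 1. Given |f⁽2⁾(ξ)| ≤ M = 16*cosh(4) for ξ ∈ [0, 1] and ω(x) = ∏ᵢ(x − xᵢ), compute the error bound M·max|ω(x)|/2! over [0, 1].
2*cosh(4)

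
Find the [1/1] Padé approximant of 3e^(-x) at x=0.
(3 - 3*x/2)/(x/2 + 1)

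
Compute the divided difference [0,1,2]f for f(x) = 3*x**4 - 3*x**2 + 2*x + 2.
18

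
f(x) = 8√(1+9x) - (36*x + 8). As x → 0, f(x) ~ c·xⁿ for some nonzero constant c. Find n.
2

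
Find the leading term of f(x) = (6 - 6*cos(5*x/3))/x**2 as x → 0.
25/3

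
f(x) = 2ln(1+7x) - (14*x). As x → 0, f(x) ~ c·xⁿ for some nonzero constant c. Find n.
2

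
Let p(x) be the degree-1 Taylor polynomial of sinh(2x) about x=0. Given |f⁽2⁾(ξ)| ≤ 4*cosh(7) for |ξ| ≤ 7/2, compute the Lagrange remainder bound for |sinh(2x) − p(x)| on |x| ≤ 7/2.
49*cosh(7)/2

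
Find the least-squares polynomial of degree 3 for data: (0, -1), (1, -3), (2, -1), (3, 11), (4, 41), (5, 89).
-52/63 + (-185/54)x + (-4/63)x² + (47/54)x³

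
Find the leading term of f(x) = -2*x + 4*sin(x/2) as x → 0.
-x**3/12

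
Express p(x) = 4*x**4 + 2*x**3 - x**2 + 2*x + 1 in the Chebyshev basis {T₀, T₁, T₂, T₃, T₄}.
(2)T₀ + (7/2)T₁ + (3/2)T₂ + (1/2)T₃ + (1/2)T₄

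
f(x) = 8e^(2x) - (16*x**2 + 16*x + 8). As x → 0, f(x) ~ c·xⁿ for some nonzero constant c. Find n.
3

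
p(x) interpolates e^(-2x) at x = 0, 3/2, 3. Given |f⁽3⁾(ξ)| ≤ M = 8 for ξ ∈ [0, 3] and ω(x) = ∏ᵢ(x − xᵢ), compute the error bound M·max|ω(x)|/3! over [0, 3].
sqrt(3)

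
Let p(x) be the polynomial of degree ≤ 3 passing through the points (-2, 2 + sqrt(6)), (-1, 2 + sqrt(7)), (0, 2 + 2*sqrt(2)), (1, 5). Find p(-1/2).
-sqrt(6)/16 + 9*sqrt(7)/16 + 9*sqrt(2)/8 + 29/16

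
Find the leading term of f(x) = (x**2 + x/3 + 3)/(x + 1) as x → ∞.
x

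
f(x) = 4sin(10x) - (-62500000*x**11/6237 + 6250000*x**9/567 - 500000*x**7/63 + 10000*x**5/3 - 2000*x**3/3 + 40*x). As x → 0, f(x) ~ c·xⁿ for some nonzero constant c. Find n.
13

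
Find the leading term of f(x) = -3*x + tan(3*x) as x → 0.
9*x**3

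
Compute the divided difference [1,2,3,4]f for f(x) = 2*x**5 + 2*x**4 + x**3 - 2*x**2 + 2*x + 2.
151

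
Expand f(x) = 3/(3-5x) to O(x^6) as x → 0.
1 + 5*x/3 + 25*x**2/9 + 125*x**3/27 + 625*x**4/81 + 3125*x**5/243 + O(x**6)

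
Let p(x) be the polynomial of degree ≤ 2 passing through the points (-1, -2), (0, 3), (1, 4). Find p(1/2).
4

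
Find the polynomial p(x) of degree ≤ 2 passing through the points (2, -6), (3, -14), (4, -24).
-x**2 - 3*x + 4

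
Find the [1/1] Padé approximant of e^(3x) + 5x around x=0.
(119*x/16 + 1)/(1 - 9*x/16)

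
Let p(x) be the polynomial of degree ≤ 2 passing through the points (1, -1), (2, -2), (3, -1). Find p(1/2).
1/4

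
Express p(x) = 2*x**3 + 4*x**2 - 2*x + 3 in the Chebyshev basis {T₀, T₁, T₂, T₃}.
(5)T₀ + (-1/2)T₁ + (2)T₂ + (1/2)T₃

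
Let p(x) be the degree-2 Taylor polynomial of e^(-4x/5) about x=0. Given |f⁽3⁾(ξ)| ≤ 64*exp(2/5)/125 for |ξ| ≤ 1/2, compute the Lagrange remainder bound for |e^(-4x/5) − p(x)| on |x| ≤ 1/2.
4*exp(2/5)/375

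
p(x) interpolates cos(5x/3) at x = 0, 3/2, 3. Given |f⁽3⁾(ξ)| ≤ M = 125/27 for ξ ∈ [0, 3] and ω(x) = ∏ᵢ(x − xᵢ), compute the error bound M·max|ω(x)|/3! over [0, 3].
125*sqrt(3)/216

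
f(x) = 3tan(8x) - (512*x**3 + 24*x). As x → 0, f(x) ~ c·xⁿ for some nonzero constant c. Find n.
5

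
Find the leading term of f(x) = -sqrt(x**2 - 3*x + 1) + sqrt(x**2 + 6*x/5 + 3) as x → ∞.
21/10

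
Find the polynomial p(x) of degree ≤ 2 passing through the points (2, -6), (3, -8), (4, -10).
-2*x - 2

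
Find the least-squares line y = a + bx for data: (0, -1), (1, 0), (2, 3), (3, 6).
a = -8/5, b = 12/5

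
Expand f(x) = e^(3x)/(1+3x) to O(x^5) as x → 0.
1 + 9*x**2/2 - 9*x**3 + 243*x**4/8 + O(x**5)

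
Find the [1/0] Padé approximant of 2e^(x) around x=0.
2*x + 2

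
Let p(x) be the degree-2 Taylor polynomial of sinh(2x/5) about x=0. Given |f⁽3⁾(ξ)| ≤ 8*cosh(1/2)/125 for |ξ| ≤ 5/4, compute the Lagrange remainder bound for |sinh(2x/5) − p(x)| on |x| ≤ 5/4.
cosh(1/2)/48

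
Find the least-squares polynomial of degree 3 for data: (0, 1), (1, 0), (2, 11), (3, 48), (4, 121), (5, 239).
25/21 + (-643/126)x + (127/84)x² + (65/36)x³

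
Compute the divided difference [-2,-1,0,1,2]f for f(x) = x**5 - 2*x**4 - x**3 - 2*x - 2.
-2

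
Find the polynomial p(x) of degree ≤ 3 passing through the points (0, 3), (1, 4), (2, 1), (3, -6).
-2*x**2 + 3*x + 3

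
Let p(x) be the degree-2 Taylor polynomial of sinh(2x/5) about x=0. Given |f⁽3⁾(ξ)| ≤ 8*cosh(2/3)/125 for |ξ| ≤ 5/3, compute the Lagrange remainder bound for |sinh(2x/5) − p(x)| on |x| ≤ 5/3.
4*cosh(2/3)/81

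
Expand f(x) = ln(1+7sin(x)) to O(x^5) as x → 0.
7*x - 49*x**2/2 + 679*x**3/6 - 7105*x**4/12 + O(x**5)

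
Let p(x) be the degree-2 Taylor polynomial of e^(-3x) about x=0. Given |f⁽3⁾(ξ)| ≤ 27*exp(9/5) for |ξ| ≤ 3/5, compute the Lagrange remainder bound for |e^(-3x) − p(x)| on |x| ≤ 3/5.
243*exp(9/5)/250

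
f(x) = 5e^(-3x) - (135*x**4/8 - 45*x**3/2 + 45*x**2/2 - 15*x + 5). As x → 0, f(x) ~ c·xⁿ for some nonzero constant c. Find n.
5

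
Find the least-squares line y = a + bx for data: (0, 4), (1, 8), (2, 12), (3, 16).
a = 4, b = 4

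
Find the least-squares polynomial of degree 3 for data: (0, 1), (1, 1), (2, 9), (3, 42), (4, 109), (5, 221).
79/63 + (-482/189)x + (-32/63)x² + (53/27)x³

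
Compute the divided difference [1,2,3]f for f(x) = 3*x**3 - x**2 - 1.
17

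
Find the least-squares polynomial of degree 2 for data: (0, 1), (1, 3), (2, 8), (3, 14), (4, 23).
33/35 + (17/14)x + (15/14)x²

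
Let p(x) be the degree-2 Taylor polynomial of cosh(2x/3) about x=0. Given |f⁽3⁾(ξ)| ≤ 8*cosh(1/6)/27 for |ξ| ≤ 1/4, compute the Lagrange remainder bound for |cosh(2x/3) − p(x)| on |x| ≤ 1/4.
cosh(1/6)/1296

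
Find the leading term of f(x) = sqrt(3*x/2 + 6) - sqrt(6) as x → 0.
sqrt(6)*x/8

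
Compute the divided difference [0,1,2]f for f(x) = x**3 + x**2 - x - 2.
4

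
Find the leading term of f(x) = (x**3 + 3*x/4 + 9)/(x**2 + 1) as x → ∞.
x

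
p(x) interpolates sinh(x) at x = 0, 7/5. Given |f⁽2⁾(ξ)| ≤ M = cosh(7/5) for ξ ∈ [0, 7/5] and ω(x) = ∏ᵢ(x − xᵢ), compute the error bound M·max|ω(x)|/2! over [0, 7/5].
49*cosh(7/5)/200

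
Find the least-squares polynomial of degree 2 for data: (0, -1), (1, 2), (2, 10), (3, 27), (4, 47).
-37/35 + (-13/70)x + (43/14)x²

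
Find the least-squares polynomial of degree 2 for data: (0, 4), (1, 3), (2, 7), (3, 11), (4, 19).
132/35 + (-47/35)x + (9/7)x²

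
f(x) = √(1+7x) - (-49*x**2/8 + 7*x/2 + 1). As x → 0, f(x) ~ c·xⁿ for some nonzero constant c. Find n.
3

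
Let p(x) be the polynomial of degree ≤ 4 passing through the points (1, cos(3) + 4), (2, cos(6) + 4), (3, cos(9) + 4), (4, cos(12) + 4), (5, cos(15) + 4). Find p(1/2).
-105*cos(6)/32 + 189*cos(9)/64 + 315*cos(3)/128 - 45*cos(12)/32 + 35*cos(15)/128 + 4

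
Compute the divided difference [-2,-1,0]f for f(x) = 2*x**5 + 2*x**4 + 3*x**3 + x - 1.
-25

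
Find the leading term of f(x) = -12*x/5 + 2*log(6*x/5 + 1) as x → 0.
-36*x**2/25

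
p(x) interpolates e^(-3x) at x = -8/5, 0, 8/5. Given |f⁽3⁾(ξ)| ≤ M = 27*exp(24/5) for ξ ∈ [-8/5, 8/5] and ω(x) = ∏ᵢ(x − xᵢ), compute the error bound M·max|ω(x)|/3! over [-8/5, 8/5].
512*sqrt(3)*exp(24/5)/125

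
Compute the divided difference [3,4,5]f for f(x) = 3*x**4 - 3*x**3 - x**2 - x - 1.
254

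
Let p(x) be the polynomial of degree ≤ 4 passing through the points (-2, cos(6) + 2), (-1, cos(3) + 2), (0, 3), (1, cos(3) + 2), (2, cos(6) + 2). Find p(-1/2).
5*cos(3)/16 - cos(6)/64 + 173/64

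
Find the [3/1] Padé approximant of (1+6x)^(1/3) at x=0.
(-8*x**3/3 + 4*x**2 + 6*x + 1)/(4*x + 1)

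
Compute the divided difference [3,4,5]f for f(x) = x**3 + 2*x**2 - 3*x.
14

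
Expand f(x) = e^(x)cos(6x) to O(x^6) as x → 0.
1 + x - 35*x**2/2 - 107*x**3/6 + 1081*x**4/24 + 6121*x**5/120 + O(x**6)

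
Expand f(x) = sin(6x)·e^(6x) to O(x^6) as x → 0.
6*x + 36*x**2 + 72*x**3 - 1296*x**5/5 + O(x**6)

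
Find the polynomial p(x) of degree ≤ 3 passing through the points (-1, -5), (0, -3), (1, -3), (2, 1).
x**3 - x**2 - 3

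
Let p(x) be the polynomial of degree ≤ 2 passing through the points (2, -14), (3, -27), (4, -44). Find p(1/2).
-2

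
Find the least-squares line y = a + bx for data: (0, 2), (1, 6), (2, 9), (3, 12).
a = 23/10, b = 33/10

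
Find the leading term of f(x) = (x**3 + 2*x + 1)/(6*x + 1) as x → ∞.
x**2/6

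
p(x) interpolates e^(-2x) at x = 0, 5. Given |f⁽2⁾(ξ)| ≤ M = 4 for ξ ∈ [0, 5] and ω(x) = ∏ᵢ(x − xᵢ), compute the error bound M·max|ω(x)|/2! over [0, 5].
25/2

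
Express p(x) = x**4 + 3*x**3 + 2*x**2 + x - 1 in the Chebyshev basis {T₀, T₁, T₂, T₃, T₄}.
(3/8)T₀ + (13/4)T₁ + (3/2)T₂ + (3/4)T₃ + (1/8)T₄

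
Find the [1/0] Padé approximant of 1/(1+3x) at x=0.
1 - 3*x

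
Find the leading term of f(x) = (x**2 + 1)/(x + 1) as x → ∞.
x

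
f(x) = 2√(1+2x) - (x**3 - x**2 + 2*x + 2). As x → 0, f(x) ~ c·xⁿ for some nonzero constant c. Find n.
4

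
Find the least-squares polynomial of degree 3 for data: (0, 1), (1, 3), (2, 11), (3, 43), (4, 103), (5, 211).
22/21 + (221/126)x + (-47/21)x² + (37/18)x³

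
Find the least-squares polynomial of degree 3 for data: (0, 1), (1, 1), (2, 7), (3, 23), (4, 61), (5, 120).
23/21 + (-137/126)x + (-13/84)x² + (37/36)x³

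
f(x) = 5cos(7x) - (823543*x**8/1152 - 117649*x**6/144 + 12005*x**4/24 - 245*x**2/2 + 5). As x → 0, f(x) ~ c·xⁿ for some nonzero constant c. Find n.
10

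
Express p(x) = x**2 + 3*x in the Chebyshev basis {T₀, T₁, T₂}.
(1/2)T₀ + (3)T₁ + (1/2)T₂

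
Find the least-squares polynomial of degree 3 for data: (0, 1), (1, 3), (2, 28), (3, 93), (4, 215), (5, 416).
53/63 + (-412/189)x + (431/252)x² + (331/108)x³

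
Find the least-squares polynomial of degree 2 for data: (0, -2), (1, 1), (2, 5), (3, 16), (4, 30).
-58/35 + (-27/70)x + (29/14)x²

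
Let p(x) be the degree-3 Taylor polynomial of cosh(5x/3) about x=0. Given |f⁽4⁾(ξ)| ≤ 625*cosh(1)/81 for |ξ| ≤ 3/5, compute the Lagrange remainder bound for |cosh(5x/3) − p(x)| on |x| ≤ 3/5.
cosh(1)/24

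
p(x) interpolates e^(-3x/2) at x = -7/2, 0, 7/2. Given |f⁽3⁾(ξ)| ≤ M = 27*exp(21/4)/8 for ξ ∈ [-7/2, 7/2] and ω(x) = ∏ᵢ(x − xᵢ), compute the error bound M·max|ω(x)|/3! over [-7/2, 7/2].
343*sqrt(3)*exp(21/4)/64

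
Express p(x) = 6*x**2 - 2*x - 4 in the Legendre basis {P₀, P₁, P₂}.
(-2)P₀ + (-2)P₁ + (4)P₂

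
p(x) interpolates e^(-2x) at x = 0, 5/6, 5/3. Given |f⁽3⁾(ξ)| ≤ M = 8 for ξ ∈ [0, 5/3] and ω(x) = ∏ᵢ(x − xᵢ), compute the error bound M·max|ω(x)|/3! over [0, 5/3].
125*sqrt(3)/729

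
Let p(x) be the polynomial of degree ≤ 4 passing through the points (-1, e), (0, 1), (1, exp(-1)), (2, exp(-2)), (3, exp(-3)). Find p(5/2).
(-70*exp(2) + 35 + (28 - 5*e)*exp(3) + 140*e)*exp(-3)/128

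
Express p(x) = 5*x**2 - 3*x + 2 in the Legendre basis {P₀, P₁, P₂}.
(11/3)P₀ + (-3)P₁ + (10/3)P₂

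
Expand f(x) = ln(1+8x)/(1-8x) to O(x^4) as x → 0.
8*x + 32*x**2 + 1280*x**3/3 + O(x**4)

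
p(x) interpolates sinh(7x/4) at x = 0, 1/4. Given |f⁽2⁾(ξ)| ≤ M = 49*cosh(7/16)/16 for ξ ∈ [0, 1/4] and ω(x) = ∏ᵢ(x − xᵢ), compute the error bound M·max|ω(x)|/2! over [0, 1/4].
49*cosh(7/16)/2048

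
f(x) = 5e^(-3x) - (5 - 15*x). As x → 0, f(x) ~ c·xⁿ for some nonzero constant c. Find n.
2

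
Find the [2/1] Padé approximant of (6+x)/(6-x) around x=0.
(x/6 + 1)/(1 - x/6)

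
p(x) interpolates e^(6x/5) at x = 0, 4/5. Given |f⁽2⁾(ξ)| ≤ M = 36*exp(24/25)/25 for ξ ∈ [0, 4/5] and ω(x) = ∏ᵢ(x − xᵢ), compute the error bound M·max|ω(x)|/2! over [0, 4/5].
72*exp(24/25)/625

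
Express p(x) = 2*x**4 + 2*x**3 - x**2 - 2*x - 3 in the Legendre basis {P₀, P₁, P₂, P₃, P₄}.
(-44/15)P₀ + (-4/5)P₁ + (10/21)P₂ + (4/5)P₃ + (16/35)P₄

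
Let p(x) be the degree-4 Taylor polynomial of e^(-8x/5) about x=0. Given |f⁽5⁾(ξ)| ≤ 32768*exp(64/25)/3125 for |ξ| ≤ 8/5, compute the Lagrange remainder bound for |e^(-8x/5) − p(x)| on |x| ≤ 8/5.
134217728*exp(64/25)/146484375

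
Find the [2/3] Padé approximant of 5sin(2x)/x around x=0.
(10 - 14*x**2/3)/(x**2/5 + 1)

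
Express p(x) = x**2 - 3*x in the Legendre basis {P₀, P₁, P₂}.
(1/3)P₀ + (-3)P₁ + (2/3)P₂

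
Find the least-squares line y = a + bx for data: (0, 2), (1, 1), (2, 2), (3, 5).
a = 1, b = 1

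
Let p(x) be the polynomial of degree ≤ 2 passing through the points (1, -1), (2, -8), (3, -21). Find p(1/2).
1/4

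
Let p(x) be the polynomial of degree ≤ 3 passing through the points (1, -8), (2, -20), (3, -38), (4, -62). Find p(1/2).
-17/4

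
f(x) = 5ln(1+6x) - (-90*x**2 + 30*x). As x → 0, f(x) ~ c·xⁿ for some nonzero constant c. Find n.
3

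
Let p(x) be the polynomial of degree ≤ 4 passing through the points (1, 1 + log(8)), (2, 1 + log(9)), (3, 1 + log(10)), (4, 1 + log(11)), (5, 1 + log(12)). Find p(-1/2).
1 + log(429496729600000000000000000000000*11**(31/32)*2**(25/128)*3**(19/128)*5**(13/64)/1259146754955705275366853393770193)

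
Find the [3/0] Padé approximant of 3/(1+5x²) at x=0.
3 - 15*x**2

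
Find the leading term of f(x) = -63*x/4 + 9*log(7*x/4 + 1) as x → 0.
-441*x**2/32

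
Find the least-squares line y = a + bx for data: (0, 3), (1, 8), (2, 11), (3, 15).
a = 17/5, b = 39/10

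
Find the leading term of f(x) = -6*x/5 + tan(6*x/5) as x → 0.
72*x**3/125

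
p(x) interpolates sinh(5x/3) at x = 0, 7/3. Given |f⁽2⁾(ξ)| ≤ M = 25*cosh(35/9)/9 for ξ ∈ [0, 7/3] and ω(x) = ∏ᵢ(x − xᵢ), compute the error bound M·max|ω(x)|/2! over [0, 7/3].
1225*cosh(35/9)/648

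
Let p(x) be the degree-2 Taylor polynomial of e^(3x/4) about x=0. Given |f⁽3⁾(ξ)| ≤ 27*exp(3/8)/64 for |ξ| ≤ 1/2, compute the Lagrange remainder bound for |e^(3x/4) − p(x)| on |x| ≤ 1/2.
9*exp(3/8)/1024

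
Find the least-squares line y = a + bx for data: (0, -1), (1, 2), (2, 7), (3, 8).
a = -4/5, b = 16/5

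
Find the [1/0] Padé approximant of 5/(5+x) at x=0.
1 - x/5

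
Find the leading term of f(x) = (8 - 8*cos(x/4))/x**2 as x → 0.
1/4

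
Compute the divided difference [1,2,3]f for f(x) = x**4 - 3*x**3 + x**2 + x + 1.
8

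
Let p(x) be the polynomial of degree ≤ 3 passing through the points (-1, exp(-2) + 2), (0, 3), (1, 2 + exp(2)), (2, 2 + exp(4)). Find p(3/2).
(1 + (27 + 15*exp(2) + 5*exp(4))*exp(2))*exp(-2)/16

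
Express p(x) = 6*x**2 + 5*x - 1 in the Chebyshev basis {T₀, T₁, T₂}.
(2)T₀ + (5)T₁ + (3)T₂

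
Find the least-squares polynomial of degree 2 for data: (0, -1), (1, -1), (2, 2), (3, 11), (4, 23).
-32/35 + (-18/7)x + (15/7)x²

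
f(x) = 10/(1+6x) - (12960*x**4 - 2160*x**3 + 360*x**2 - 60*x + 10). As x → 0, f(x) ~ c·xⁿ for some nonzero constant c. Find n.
5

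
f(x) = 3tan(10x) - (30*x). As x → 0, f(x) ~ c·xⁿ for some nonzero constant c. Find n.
3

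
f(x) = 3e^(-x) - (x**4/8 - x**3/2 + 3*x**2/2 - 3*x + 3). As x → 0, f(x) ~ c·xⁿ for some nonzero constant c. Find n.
5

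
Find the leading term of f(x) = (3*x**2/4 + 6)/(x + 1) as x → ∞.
3*x/4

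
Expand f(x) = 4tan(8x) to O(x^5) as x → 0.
32*x + 2048*x**3/3 + O(x**5)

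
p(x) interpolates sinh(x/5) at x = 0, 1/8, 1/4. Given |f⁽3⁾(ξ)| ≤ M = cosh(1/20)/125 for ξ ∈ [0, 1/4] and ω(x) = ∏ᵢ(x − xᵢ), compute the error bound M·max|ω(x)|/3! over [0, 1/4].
sqrt(3)*cosh(1/20)/1728000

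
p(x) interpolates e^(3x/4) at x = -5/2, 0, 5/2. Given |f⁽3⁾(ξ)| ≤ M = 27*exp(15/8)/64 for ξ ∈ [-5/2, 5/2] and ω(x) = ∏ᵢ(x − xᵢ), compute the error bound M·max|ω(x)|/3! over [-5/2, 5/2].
125*sqrt(3)*exp(15/8)/512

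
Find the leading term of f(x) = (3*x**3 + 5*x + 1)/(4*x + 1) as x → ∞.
3*x**2/4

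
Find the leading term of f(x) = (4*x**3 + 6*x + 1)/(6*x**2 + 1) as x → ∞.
2*x/3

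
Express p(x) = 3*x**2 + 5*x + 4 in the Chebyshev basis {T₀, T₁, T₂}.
(11/2)T₀ + (5)T₁ + (3/2)T₂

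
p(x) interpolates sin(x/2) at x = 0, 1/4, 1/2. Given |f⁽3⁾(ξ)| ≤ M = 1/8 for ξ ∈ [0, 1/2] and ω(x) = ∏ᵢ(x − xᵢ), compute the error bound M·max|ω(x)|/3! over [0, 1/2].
sqrt(3)/13824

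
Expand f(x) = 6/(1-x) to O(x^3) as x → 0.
6 + 6*x + 6*x**2 + O(x**3)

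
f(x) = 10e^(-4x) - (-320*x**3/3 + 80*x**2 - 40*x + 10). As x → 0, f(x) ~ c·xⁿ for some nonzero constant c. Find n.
4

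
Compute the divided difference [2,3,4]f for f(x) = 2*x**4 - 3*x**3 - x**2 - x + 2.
82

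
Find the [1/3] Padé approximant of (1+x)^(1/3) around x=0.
(5*x/6 + 1)/(x**3/81 - x**2/18 + x/2 + 1)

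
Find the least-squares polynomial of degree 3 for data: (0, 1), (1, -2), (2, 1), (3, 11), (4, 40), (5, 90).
37/42 + (-571/252)x + (-47/42)x² + (37/36)x³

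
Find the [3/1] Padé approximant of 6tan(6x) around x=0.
432*x**3 + 36*x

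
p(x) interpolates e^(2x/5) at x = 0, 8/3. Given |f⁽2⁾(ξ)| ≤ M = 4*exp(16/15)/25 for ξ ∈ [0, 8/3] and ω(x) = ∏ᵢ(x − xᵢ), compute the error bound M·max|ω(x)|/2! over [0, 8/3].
32*exp(16/15)/225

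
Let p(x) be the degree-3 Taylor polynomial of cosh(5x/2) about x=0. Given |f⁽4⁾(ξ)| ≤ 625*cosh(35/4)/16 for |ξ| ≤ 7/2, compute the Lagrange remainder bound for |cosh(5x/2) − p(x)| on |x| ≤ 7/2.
1500625*cosh(35/4)/6144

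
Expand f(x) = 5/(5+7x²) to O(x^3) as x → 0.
1 - 7*x**2/5 + O(x**3)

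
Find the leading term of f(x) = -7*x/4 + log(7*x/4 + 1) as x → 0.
-49*x**2/32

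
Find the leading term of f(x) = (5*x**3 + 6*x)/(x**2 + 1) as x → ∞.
5*x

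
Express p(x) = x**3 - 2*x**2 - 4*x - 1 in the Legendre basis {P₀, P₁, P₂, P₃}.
(-5/3)P₀ + (-17/5)P₁ + (-4/3)P₂ + (2/5)P₃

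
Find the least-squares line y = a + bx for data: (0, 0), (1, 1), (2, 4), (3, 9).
a = -1, b = 3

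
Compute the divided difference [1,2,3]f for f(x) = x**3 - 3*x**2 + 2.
3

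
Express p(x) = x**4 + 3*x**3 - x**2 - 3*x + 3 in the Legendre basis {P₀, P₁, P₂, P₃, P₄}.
(43/15)P₀ + (-6/5)P₁ + (-2/21)P₂ + (6/5)P₃ + (8/35)P₄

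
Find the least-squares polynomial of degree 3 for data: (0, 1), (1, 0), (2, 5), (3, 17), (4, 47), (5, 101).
16/21 + (7/9)x + (-155/84)x² + (41/36)x³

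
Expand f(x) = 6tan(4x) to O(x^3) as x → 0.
24*x + O(x**3)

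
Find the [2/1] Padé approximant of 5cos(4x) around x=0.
5 - 40*x**2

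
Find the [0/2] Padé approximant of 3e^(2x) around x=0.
3/(2*x**2 - 2*x + 1)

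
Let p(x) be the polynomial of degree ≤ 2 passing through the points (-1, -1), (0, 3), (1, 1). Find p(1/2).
11/4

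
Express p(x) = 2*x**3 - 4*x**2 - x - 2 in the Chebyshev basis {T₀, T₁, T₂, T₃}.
(-4)T₀ + (1/2)T₁ + (-2)T₂ + (1/2)T₃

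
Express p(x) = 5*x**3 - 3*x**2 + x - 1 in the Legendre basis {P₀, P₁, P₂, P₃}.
(-2)P₀ + (4)P₁ + (-2)P₂ + (2)P₃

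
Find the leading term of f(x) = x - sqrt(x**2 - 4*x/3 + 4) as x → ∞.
2/3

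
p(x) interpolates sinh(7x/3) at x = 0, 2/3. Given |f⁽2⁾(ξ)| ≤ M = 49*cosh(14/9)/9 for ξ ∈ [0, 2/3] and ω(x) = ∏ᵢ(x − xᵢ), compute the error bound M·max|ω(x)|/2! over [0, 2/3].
49*cosh(14/9)/162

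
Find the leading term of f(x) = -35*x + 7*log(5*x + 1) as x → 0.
-175*x**2/2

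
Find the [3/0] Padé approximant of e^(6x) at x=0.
36*x**3 + 18*x**2 + 6*x + 1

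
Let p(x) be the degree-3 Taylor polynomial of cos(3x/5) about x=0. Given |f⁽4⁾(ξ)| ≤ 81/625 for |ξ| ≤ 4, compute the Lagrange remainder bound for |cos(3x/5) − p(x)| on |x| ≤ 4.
864/625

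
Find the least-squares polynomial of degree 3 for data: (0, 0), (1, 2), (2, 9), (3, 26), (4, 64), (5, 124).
5/63 + (41/27)x + (-101/126)x² + (59/54)x³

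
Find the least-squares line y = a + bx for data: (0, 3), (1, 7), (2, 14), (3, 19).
a = 5/2, b = 11/2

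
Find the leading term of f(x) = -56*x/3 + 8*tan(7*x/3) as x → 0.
2744*x**3/81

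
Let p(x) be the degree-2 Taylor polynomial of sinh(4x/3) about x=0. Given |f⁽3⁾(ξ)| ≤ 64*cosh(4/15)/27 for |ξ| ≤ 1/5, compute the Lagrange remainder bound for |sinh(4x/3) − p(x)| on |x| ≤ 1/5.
32*cosh(4/15)/10125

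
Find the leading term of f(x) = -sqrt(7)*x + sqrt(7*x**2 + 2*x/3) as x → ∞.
sqrt(7)/21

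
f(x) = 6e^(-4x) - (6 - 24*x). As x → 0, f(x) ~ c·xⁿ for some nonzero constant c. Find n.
2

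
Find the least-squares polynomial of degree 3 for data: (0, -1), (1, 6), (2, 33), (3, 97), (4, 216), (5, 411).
-143/126 + (461/108)x + (41/252)x² + (167/54)x³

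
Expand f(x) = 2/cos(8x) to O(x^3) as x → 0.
2 + 64*x**2 + O(x**3)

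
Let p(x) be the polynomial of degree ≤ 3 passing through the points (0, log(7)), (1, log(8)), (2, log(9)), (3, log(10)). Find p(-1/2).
-105*log(2)/16 - 5*log(10)/16 + 21*log(3)/8 + 35*log(7)/16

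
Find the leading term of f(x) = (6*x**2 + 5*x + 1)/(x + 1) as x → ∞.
6*x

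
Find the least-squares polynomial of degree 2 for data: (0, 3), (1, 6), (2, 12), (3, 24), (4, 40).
111/35 + (2/35)x + (16/7)x²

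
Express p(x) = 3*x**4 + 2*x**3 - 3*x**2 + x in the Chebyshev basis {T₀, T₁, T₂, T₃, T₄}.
(-3/8)T₀ + (5/2)T₁ + (1/2)T₃ + (3/8)T₄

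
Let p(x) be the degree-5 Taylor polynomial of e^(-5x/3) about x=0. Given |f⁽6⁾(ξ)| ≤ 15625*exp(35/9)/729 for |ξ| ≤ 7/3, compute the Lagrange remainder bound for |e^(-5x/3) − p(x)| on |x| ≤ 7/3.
367653125*exp(35/9)/76527504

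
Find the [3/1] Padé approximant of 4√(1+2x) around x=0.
(-x**3/2 + 3*x**2 + 9*x + 4)/(5*x/4 + 1)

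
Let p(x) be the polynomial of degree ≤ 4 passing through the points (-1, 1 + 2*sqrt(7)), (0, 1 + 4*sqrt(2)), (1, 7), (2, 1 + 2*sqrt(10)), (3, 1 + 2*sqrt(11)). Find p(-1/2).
-73/32 - 5*sqrt(11)/64 + 7*sqrt(10)/16 + 35*sqrt(7)/64 + 35*sqrt(2)/8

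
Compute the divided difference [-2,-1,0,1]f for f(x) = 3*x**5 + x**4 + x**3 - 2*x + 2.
14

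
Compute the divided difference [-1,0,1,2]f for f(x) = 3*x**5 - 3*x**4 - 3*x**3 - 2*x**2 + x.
6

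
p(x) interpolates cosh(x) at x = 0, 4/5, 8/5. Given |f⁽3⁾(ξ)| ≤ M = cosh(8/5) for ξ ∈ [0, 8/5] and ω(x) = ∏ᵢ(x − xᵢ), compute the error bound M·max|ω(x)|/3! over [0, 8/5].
64*sqrt(3)*cosh(8/5)/3375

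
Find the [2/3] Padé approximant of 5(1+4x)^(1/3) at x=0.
(280*x**2/9 + 80*x/3 + 5)/(-32*x**3/81 + 8*x**2/3 + 4*x + 1)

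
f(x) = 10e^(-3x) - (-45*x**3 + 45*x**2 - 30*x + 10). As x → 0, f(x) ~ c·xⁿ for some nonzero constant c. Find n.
4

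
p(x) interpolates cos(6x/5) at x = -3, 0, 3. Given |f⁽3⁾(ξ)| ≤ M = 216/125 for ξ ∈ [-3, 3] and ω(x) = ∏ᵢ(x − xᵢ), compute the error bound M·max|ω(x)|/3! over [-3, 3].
216*sqrt(3)/125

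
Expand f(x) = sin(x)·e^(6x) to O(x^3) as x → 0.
x + 6*x**2 + O(x**3)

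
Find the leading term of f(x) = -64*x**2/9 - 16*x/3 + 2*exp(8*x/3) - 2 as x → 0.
512*x**3/81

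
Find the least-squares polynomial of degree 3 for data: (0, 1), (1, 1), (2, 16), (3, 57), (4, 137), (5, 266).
64/63 + (-1363/378)x + (415/252)x² + (209/108)x³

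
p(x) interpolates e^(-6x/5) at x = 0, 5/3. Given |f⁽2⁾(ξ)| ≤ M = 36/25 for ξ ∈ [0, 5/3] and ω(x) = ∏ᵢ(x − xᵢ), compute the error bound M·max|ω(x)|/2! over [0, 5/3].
1/2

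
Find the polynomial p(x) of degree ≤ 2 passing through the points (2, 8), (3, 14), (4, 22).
x**2 + x + 2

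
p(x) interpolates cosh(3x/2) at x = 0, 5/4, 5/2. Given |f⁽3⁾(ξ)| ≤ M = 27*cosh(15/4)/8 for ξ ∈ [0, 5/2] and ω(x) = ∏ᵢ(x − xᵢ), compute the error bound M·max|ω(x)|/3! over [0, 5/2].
125*sqrt(3)*cosh(15/4)/512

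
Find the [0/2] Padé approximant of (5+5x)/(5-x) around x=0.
1/(6*x**2/5 - 6*x/5 + 1)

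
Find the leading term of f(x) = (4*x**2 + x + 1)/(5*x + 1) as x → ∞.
4*x/5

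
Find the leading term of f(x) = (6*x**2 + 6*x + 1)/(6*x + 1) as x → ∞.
x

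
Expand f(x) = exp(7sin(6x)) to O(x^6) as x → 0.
1 + 42*x + 882*x**2 + 12096*x**3 + 119070*x**4 + 4336416*x**5/5 + O(x**6)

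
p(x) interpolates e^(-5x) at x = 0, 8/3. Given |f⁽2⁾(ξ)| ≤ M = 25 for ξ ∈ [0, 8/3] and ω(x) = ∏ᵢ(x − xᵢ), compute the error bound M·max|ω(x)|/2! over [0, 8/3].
200/9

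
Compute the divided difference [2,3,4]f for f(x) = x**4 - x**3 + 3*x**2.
49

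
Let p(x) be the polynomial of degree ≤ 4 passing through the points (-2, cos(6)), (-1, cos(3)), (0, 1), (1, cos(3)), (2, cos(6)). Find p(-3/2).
21*cos(3)/16 - 35/64 + 15*cos(6)/64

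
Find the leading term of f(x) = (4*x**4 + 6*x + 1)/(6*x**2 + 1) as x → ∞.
2*x**2/3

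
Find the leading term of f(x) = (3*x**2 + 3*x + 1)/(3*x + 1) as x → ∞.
x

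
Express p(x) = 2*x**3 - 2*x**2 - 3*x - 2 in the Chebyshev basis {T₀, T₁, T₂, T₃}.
(-3)T₀ + (-3/2)T₁ - T₂ + (1/2)T₃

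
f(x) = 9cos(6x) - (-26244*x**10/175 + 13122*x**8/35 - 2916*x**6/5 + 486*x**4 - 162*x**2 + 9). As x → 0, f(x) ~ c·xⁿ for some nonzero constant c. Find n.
12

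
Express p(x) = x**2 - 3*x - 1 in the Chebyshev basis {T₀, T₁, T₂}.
(-1/2)T₀ + (-3)T₁ + (1/2)T₂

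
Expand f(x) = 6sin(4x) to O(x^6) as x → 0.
24*x - 64*x**3 + 256*x**5/5 + O(x**6)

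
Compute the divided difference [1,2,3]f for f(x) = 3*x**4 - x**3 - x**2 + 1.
68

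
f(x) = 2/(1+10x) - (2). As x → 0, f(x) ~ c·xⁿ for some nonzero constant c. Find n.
1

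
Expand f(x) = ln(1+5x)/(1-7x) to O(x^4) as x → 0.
5*x + 45*x**2/2 + 1195*x**3/6 + O(x**4)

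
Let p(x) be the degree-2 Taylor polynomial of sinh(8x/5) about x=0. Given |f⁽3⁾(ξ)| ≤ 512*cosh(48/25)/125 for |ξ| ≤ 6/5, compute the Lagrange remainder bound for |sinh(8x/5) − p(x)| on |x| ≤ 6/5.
18432*cosh(48/25)/15625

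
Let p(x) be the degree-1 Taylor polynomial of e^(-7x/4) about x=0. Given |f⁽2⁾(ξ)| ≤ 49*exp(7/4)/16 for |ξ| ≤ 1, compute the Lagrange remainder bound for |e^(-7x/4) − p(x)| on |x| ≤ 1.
49*exp(7/4)/32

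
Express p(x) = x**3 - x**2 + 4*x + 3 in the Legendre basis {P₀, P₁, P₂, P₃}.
(8/3)P₀ + (23/5)P₁ + (-2/3)P₂ + (2/5)P₃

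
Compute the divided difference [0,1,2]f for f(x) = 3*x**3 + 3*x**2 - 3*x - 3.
12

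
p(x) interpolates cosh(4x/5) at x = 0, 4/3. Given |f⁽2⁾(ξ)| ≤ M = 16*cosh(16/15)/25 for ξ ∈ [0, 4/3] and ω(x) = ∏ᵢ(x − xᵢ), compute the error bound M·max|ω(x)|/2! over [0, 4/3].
32*cosh(16/15)/225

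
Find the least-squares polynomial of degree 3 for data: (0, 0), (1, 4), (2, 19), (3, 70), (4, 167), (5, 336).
11/126 + (2251/756)x + (-337/126)x² + (335/108)x³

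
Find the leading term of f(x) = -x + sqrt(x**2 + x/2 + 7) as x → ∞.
1/4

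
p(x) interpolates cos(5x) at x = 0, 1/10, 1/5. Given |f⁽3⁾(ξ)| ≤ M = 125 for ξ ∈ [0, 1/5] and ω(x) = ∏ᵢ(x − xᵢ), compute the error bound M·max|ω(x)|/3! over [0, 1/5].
sqrt(3)/216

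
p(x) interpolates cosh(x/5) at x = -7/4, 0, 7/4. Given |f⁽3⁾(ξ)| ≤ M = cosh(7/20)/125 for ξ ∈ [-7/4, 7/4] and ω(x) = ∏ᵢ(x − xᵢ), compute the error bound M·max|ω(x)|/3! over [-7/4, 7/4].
343*sqrt(3)*cosh(7/20)/216000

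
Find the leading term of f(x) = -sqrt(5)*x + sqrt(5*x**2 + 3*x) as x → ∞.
3*sqrt(5)/10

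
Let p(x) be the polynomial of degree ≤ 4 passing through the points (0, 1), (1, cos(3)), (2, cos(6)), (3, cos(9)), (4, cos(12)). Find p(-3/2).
315*cos(12)/128 + 1155/128 - 385*cos(9)/32 - 693*cos(3)/32 + 1485*cos(6)/64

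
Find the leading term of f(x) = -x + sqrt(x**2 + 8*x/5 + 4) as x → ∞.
4/5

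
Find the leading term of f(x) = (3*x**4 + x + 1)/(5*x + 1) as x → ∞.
3*x**3/5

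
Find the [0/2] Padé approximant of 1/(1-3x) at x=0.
1/(1 - 3*x)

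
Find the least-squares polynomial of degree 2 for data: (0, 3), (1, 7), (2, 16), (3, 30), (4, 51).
111/35 + (53/70)x + (39/14)x²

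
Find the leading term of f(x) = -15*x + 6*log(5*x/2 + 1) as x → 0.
-75*x**2/4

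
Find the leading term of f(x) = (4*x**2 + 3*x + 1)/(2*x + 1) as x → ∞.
2*x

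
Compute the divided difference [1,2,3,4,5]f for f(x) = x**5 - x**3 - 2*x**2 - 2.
15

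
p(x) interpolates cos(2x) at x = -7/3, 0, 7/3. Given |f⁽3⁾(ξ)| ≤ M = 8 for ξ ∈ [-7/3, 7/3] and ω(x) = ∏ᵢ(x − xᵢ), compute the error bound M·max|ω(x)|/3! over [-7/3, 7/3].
2744*sqrt(3)/729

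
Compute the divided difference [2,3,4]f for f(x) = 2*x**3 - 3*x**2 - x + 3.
15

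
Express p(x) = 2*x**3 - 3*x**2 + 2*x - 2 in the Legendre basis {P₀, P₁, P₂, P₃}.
(-3)P₀ + (16/5)P₁ + (-2)P₂ + (4/5)P₃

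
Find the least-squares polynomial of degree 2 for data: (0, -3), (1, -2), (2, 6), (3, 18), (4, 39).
-102/35 + (-76/35)x + (22/7)x²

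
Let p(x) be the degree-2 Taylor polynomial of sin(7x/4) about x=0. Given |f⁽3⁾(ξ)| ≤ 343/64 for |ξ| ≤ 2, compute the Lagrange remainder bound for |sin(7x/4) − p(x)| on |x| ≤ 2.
343/48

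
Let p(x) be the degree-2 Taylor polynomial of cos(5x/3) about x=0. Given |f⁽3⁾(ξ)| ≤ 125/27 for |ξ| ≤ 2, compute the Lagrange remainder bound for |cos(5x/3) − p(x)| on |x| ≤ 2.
500/81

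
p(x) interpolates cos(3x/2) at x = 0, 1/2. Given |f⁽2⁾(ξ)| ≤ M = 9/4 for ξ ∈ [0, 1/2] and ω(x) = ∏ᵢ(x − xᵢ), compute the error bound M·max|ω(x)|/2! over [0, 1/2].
9/128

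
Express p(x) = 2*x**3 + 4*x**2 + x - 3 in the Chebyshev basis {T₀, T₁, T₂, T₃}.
-T₀ + (5/2)T₁ + (2)T₂ + (1/2)T₃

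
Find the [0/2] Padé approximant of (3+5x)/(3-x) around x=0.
1/(10*x**2/3 - 2*x + 1)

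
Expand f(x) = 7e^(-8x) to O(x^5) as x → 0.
7 - 56*x + 224*x**2 - 1792*x**3/3 + 3584*x**4/3 + O(x**5)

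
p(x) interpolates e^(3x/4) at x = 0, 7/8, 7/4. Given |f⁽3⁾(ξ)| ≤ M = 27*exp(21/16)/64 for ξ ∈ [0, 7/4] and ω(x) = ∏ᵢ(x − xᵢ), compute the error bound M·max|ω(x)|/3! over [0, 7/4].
343*sqrt(3)*exp(21/16)/32768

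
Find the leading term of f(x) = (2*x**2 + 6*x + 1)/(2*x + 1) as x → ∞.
x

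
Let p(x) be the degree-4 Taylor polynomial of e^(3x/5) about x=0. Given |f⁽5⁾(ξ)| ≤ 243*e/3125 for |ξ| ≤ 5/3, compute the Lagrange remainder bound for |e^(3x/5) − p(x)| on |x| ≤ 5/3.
e/120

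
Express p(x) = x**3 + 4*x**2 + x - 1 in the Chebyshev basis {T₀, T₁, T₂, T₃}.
T₀ + (7/4)T₁ + (2)T₂ + (1/4)T₃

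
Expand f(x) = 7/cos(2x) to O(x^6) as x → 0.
7 + 14*x**2 + 70*x**4/3 + O(x**6)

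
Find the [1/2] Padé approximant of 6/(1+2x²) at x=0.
6/(2*x**2 + 1)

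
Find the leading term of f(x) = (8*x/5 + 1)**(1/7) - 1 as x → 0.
8*x/35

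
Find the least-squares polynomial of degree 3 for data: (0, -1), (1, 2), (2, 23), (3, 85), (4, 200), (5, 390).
-37/42 + (-437/252)x + (47/42)x² + (107/36)x³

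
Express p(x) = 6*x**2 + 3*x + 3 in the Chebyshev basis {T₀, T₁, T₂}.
(6)T₀ + (3)T₁ + (3)T₂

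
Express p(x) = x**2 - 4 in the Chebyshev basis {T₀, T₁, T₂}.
(-7/2)T₀ + (1/2)T₂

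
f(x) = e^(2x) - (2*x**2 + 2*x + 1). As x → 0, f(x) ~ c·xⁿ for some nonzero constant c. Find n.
3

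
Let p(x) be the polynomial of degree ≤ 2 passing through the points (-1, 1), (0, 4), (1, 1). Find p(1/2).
13/4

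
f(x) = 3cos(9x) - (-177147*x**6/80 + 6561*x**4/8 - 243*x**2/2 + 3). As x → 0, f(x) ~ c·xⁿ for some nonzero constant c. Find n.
8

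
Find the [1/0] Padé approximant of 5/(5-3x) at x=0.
3*x/5 + 1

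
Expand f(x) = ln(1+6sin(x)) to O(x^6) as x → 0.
6*x - 18*x**2 + 71*x**3 - 318*x**4 + 6077*x**5/4 + O(x**6)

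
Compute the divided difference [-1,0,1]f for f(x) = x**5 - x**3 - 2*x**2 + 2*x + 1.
-2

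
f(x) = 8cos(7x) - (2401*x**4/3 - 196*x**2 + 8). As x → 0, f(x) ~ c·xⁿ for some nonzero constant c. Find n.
6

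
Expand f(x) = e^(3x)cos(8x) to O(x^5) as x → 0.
1 + 3*x - 55*x**2/2 - 183*x**3/2 + 721*x**4/24 + O(x**5)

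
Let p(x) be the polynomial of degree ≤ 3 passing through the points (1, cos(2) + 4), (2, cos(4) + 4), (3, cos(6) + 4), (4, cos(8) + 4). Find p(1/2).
35*cos(2)/16 - 5*cos(8)/16 + 21*cos(6)/16 - 35*cos(4)/16 + 4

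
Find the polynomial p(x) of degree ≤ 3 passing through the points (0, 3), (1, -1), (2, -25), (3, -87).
-3*x**3 - x**2 + 3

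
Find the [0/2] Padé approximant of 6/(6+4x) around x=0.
1/(2*x/3 + 1)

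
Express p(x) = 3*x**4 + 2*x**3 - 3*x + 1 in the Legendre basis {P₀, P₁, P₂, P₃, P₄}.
(8/5)P₀ + (-9/5)P₁ + (12/7)P₂ + (4/5)P₃ + (24/35)P₄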